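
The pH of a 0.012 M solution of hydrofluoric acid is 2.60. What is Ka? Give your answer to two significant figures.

Ka = 6.6 × 10^-4

[H+] = 10^(-2.60) = 2.51 × 10^-3 M
At equilibrium [HA] = 0.012 − 2.51 × 10^-3 = 9.49 × 10^-3 M
Ka = [H+][A-]/[HA] = (2.51 × 10^-3)² / 9.49 × 10^-3 = 6.6 × 10^-4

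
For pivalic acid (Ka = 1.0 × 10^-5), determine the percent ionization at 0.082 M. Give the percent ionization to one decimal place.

(CH3)3CCOOH ⇌ (CH3)3CCOO- + H+; let x = [H+] at equilibrium.
x ≈ √(Ka·C₀) = √(1.0 × 10^-5 × 0.082) = 9.06 × 10^-4 M
% ionization = x/C₀ × 100% = 9.06 × 10^-4/0.082 × 100% = 1.1%

1.1%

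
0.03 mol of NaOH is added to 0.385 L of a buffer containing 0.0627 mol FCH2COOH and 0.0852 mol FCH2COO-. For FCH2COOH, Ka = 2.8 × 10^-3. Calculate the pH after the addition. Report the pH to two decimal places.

After neutralization: n(FCH2COOH) = 0.0327 mol, n(FCH2COO-) = 0.115 mol.
pKa = −log(2.8 × 10^-3) = 2.553
Henderson–Hasselbalch with mole ratio 0.115/0.0327: pH = 2.553 + (+0.546)

pH = 3.10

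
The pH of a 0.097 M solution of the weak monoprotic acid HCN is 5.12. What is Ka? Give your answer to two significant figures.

Ka = 5.9 × 10^-10

[H+] = 10^(-5.12) = 7.59 × 10^-6 M
At equilibrium [HA] = 0.097 − 7.59 × 10^-6 = 9.70 × 10^-2 M
Ka = [H+][A-]/[HA] = (7.59 × 10^-6)² / 9.70 × 10^-2 = 5.9 × 10^-10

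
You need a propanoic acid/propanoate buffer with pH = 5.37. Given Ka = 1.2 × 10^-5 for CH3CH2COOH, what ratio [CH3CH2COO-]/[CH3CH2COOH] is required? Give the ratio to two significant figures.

ratio = 2.8

pKa = -log(1.2 × 10^-5) = 4.921
pH = pKa + log(r) ⇒ log(r) = 5.37 − 4.921 = +0.449
r = [CH3CH2COO-]/[CH3CH2COOH] = 10^(+0.449) = 2.81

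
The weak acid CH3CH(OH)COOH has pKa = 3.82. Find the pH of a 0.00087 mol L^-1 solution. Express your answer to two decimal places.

CH3CH(OH)COOH ⇌ CH3CH(OH)COO- + H+
Ka = 10^(−3.82) = 1.51 × 10^-4
Ka = x²/(0.00087 − x) = 1.51 × 10^-4
x is not negligible relative to C₀; solve x² + 0.000151·x − 1.31e-07 = 0.
x = [−0.000151 + √(0.000151² + 5.25e-07)]/2 = 2.95 × 10^-4 M
pH = −log(2.95 × 10^-4) = 3.53

pH = 3.53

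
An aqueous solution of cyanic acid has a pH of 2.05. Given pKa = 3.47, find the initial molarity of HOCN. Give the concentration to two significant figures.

[H+] = 10^(-2.05) = 8.91 × 10^-3 M = x
Ka = 10^(−3.47) = 3.39 × 10^-4
Ka = x²/(C₀ − x) ⇒ C₀ = x + x²/Ka
C₀ = 8.91 × 10^-3 + (8.91 × 10^-3)²/(3.39 × 10^-4) = 2.43 × 10^-1 M

C₀ = 2.4 × 10^-1 M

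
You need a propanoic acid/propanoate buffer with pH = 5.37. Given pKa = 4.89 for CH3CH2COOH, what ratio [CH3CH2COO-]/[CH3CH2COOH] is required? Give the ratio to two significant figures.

pH = pKa + log(r) ⇒ log(r) = 5.37 − 4.89 = +0.48
r = [CH3CH2COO-]/[CH3CH2COOH] = 10^(+0.48) = 3.02

ratio = 3.0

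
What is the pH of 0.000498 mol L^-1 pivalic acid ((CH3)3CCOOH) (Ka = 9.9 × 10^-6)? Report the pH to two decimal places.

pH = 4.18

(CH3)3CCOOH ⇌ (CH3)3CCOO- + H+
Ka = x²/(0.000498 − x) = 9.9 × 10^-6
The 5% rule fails; solving x² + Ka·x − Ka·C₀ = 0 exactly:
x = [−9.9e-06 + √(9.9e-06² + 1.97e-08)]/2 = 6.54 × 10^-5 M
pH = −log(6.54 × 10^-5) = 4.18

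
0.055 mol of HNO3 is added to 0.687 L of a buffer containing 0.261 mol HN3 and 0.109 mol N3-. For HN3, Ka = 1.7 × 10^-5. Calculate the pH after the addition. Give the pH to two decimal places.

pH = 4.00

Added H+ converts N3- to HN3: HN3 → 0.316 mol, N3- → 0.054 mol.
pKa = −log(1.7 × 10^-5) = 4.770
Henderson–Hasselbalch with mole ratio 0.054/0.316: pH = 4.770 + (-0.767)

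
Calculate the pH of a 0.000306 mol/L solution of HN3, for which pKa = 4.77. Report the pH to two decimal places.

pH = 4.19

HN3 ⇌ N3- + H+
Ka = 10^(−4.77) = 1.70 × 10^-5
From the ICE table, Ka = [H+]²/(0.000306 − [H+]) = 1.70 × 10^-5.
The 5% rule fails; solving [H+]² + Ka·[H+] − Ka·C₀ = 0 exactly:
[H+] = [−1.7e-05 + √(1.7e-05² + 2.08e-08)]/2 = 6.41 × 10^-5 M
pH = −log(6.41 × 10^-5) = 4.19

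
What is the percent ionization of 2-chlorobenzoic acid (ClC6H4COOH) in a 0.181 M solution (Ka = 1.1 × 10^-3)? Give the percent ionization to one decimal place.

7.5%

ClC6H4COOH ⇌ ClC6H4COO- + H+; let x = [H+] at equilibrium.
Solve x² + 0.0011x − 0.000199 = 0 → x = 1.36 × 10^-2 M
Fraction ionized = 1.36 × 10^-2 / 0.181 = 0.0751 → 7.5%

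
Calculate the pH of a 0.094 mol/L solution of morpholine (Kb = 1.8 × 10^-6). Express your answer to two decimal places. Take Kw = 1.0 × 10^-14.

pH = 10.61

C4H8ONH + H2O ⇌ C4H8ONH2+ + OH-
Kb = [OH-]²/(0.094 − [OH-]) = 1.8 × 10^-6
Since Kb ≪ C₀, [OH-] ≈ √(Kb·C₀) = 4.11 × 10^-4 M.
Check: 0.44% ionized — well under 5%, approximation valid.
pOH = −log(4.11 × 10^-4) = 3.39; pH = 14.00 − 3.39 = 10.61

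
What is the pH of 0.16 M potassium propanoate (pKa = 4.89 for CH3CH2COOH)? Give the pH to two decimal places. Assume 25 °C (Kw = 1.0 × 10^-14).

CH3CH2COO- is the conjugate base of the weak acid CH3CH2COOH.
Ka = 10^(−4.89) = 1.29 × 10^-5
Kb = Kw/Ka = 1.0×10^-14 / 1.29 × 10^-5 = 7.75 × 10^-10
Kb = x²/(0.16 − x) = 7.75 × 10^-10
Since Kb ≪ C₀, x ≈ √(Kb·C₀) = 1.11 × 10^-5 M.
(x/C₀ = 0.007% < 5%, so the approximation holds.)
pOH = 4.95, so pH = 14.00 − pOH = 9.05

pH = 9.05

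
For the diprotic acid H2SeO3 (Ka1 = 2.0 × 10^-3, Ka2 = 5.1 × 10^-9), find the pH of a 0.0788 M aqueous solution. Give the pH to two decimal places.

Since Ka1 ≫ Ka2, the first ionization dominates [H+].
Ka1 = x²/(0.0788 − x) = 2.0 × 10^-3
Solving the quadratic: x = (−Ka1 + √(Ka1² + 4·Ka1·C₀))/2 = 1.16 × 10^-2 M
pH = −log(1.16 × 10^-2) = 1.94

pH = 1.94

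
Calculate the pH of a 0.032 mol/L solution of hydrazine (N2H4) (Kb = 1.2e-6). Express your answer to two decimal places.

N2H4 + H2O ⇌ N2H5+ + OH-
From the ICE table, Kb = [OH-]²/(0.032 − [OH-]) = 1.2 × 10^-6.
Assume [OH-] ≪ 0.032: [OH-] ≈ √(1.2 × 10^-6 × 0.032) = 1.96 × 10^-4 M
pOH = −log(1.96 × 10^-4) = 3.71; pH = 14.00 − 3.71 = 10.29

pH = 10.29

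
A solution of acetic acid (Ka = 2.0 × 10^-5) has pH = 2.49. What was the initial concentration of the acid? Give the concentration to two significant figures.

[H+] = 10^(-2.49) = 3.24 × 10^-3 M = x
Ka = x²/(C₀ − x) ⇒ C₀ = x + x²/Ka
C₀ = 3.24 × 10^-3 + (3.24 × 10^-3)²/(2.0 × 10^-5) = 5.28 × 10^-1 M

C₀ = 5.3 × 10^-1 M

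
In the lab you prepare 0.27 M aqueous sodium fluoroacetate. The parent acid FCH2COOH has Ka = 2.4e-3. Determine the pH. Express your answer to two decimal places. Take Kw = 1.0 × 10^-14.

pH = 8.03

FCH2COO- is the conjugate base of the weak acid FCH2COOH.
Kb = Kw/Ka = 1.0×10^-14 / 2.4 × 10^-3 = 4.17 × 10^-12
From the ICE table, Kb = x²/(0.27 − x) = 4.17 × 10^-12.
Assume x ≪ 0.27: x ≈ √(4.17 × 10^-12 × 0.27) = 1.06 × 10^-6 M
pOH = 5.97, so pH = 14.00 − pOH = 8.03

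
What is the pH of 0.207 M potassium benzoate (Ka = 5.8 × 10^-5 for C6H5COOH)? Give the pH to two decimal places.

C6H5COO- is the conjugate base of the weak acid C6H5COOH.
Kb = Kw/Ka = 1.0×10^-14 / 5.8 × 10^-5 = 1.72 × 10^-10
From the ICE table, Kb = x²/(0.207 − x) = 1.72 × 10^-10.
Since Kb ≪ C₀, x ≈ √(Kb·C₀) = 5.97 × 10^-6 M.
Check: 0.0029% ionized — well under 5%, approximation valid.
pOH = −log(5.97 × 10^-6) = 5.22; pH = 14.00 − 5.22 = 8.78

pH = 8.78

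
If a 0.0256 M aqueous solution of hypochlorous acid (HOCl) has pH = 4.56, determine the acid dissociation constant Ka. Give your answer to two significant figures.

Ka = 3.0 × 10^-8

[H+] = 10^(-4.56) = 2.75 × 10^-5 M
At equilibrium [HA] = 0.0256 − 2.75 × 10^-5 = 2.56 × 10^-2 M
Ka = [H+][A-]/[HA] = (2.75 × 10^-5)² / 2.56 × 10^-2 = 3.0 × 10^-8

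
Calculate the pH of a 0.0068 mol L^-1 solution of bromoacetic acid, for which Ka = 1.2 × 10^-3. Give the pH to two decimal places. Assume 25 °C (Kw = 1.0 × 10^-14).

pH = 2.63

BrCH2COOH ⇌ BrCH2COO- + H+
Ka = x²/(0.0068 − x) = 1.2 × 10^-3
x is not negligible relative to C₀; solve x² + 0.0012·x − 8.16e-06 = 0.
x = [−0.0012 + √(0.0012² + 3.26e-05)]/2 = 2.32 × 10^-3 M
pH = −log[H+] = −log(2.32 × 10^-3) = 2.63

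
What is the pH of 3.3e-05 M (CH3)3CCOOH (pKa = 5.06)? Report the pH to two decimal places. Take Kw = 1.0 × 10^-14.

pH = 4.88

(CH3)3CCOOH ⇌ (CH3)3CCOO- + H+
Ka = 10^(−5.06) = 8.71 × 10^-6
Ka = [H+]²/(3.3e-05 − [H+]) = 8.71 × 10^-6
[H+] is not negligible relative to C₀; solve [H+]² + 8.71e-06·[H+] − 2.87e-10 = 0.
[H+] = [−8.71e-06 + √(8.71e-06² + 1.15e-09)]/2 = 1.31 × 10^-5 M
pH = −log[H+] = −log(1.31 × 10^-5) = 4.88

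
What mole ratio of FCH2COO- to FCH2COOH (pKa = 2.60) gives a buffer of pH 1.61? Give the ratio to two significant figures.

ratio = 0.10

pH = pKa + log(r) ⇒ log(r) = 1.61 − 2.60 = -0.99
r = [FCH2COO-]/[FCH2COOH] = 10^(-0.99) = 0.102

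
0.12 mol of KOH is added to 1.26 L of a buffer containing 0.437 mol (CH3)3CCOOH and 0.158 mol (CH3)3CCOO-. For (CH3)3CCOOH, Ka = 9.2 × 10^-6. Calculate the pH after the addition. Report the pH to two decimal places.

After neutralization: n((CH3)3CCOOH) = 0.317 mol, n((CH3)3CCOO-) = 0.278 mol.
pKa = −log(9.2 × 10^-6) = 5.036
Henderson–Hasselbalch with mole ratio 0.278/0.317: pH = 5.036 + (-0.057)

pH = 4.98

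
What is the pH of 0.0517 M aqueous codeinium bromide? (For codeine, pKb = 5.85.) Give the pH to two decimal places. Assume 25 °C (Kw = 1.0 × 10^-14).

C18H22NO3+ is the conjugate acid of the weak base C18H21NO3.
Kb = 10^(−5.85) = 1.41 × 10^-6
Ka = Kw/Kb = 1.0×10^-14 / 1.41 × 10^-6 = 7.09 × 10^-9
Ka = x²/(0.0517 − x) = 7.09 × 10^-9
Since Ka ≪ C₀, x ≈ √(Ka·C₀) = 1.91 × 10^-5 M.
Check: 0.037% ionized — well under 5%, approximation valid.
pH = −log(1.91 × 10^-5) = 4.72

pH = 4.72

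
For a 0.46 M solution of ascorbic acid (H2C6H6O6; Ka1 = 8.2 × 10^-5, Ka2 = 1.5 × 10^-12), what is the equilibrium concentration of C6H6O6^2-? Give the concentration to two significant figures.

1.5 × 10^-12 M

First ionization gives [H+] ≈ [HC6H6O6-] = 6.14 × 10^-3 M.
Second step: Ka2 = [H+][C6H6O6^2-]/[HC6H6O6-] ≈ [C6H6O6^2-] (since [H+] ≈ [HC6H6O6-]).
So [C6H6O6^2-] ≈ Ka2.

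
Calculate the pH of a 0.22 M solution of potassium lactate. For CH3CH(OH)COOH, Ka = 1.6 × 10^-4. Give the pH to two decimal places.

pH = 8.57

CH3CH(OH)COO- is the conjugate base of the weak acid CH3CH(OH)COOH.
Kb = Kw/Ka = 1.0×10^-14 / 1.6 × 10^-4 = 6.25 × 10^-11
Kb = [OH-]²/(0.22 − [OH-]) = 6.25 × 10^-11
Neglecting [OH-] in the denominator: [OH-] = √(6.25 × 10^-11 × 0.22) = 3.71 × 10^-6 M
pOH = 5.43, so pH = 14.00 − pOH = 8.57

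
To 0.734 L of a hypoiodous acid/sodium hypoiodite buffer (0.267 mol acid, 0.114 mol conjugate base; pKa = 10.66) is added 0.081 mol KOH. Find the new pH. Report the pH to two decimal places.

pH = 10.68

OH- converts HOI to OI-: HOI → 0.186 mol, OI- → 0.195 mol.
pH = pKa + log(n_OI-/n_HOI) = 10.66 + log(0.195/0.186) = 10.66 + (+0.021)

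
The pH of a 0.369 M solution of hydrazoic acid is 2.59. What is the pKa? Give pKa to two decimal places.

[H+] = 10^(-2.59) = 2.57 × 10^-3 M
At equilibrium [HA] = 0.369 − 2.57 × 10^-3 = 3.66 × 10^-1 M
Ka = [H+][A-]/[HA] = (2.57 × 10^-3)² / 3.66 × 10^-1 = 1.80 × 10^-5
pKa = -log(1.80 × 10^-5) = 4.74

pKa = 4.74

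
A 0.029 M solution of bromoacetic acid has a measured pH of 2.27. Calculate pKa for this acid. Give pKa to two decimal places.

[H+] = 10^(-2.27) = 5.37 × 10^-3 M
At equilibrium [HA] = 0.029 − 5.37 × 10^-3 = 2.36 × 10^-2 M
Ka = [H+][A-]/[HA] = (5.37 × 10^-3)² / 2.36 × 10^-2 = 1.22 × 10^-3
pKa = -log(1.22 × 10^-3) = 2.91

pKa = 2.91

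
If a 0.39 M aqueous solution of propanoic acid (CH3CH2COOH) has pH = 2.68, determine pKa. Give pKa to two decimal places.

pKa = 4.95

[H+] = 10^(-2.68) = 2.09 × 10^-3 M
At equilibrium [HA] = 0.39 − 2.09 × 10^-3 = 3.88 × 10^-1 M
Ka = [H+][A-]/[HA] = (2.09 × 10^-3)² / 3.88 × 10^-1 = 1.13 × 10^-5
pKa = -log(1.13 × 10^-5) = 4.95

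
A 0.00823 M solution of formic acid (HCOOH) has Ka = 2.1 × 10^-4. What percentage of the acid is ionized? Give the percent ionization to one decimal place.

HCOOH ⇌ HCOO- + H+; let x = [H+] at equilibrium.
Ka = x²/(C₀ − x); solving the quadratic gives x = 1.21 × 10^-3 M.
Fraction ionized = 1.21 × 10^-3 / 0.00823 = 0.1470 → 14.7%

14.7%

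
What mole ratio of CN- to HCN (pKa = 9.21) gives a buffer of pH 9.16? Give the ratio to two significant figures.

ratio = 0.89

pH = pKa + log(r) ⇒ log(r) = 9.16 − 9.21 = -0.05
r = [CN-]/[HCN] = 10^(-0.05) = 0.891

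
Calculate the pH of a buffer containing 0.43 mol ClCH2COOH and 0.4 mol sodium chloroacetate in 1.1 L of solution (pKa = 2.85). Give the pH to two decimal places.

pH = 2.82

pH = pKa + log([A⁻]/[HA]) = 2.85 + log(0.4/0.43)
pH = 2.85 + (-0.031) = 2.82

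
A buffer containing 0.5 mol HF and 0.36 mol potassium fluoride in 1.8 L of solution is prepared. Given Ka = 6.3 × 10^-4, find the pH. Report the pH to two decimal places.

pKa = −log(6.3 × 10^-4) = 3.201
Henderson–Hasselbalch: pH = pKa + log([F-]/[HF]) = 3.201 + log(0.36/0.5)
pH = 3.201 + (-0.143) = 3.06

pH = 3.06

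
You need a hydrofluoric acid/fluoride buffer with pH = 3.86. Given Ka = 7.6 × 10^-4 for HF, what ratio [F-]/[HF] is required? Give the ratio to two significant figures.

ratio = 5.5

pKa = -log(7.6 × 10^-4) = 3.119
pH = pKa + log(r) ⇒ log(r) = 3.86 − 3.119 = +0.741
r = [F-]/[HF] = 10^(+0.741) = 5.51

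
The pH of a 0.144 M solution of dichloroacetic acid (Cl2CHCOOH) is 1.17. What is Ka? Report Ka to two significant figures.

[H+] = 10^(-1.17) = 6.76 × 10^-2 M
At equilibrium [HA] = 0.144 − 6.76 × 10^-2 = 7.64 × 10^-2 M
Ka = [H+][A-]/[HA] = (6.76 × 10^-2)² / 7.64 × 10^-2 = 6.0 × 10^-2

Ka = 6.0 × 10^-2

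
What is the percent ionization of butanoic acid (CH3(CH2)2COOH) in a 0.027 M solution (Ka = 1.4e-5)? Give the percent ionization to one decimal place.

CH3(CH2)2COOH ⇌ CH3(CH2)2COO- + H+; let x = [H+] at equilibrium.
x ≈ √(Ka·C₀) = √(1.4 × 10^-5 × 0.027) = 6.15 × 10^-4 M
Fraction ionized = 6.15 × 10^-4 / 0.027 = 0.0228 → 2.3%

2.3%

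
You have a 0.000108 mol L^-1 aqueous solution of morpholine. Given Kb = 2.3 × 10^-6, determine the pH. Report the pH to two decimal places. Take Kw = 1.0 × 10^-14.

C4H8ONH + H2O ⇌ C4H8ONH2+ + OH-
Kb = x²/(0.000108 − x) = 2.3 × 10^-6
Here C₀/Kb ≈ 47, so the small-x approximation fails. Use the quadratic:
x = [−2.3e-06 + √(2.3e-06² + 9.94e-10)]/2 = 1.47 × 10^-5 M
pOH = −log(1.47 × 10^-5) = 4.83; pH = 14.00 − 4.83 = 9.17

pH = 9.17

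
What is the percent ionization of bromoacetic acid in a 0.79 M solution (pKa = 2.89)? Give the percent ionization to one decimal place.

4.0%

BrCH2COOH ⇌ BrCH2COO- + H+; let x = [H+] at equilibrium.
Ka = 10^(−2.89) = 1.29 × 10^-3
x ≈ √(Ka·C₀) = √(1.29 × 10^-3 × 0.79) = 3.19 × 10^-2 M
Fraction ionized = 3.19 × 10^-2 / 0.79 = 0.0404 → 4.0%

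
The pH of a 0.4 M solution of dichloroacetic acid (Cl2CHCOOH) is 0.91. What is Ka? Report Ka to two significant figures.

Ka = 5.5 × 10^-2

[H+] = 10^(-0.91) = 1.23 × 10^-1 M
At equilibrium [HA] = 0.4 − 1.23 × 10^-1 = 2.77 × 10^-1 M
Ka = [H+][A-]/[HA] = (1.23 × 10^-1)² / 2.77 × 10^-1 = 5.5 × 10^-2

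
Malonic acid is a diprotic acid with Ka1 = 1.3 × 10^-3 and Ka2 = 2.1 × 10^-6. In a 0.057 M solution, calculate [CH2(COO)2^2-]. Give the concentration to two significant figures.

2.1 × 10^-6 M

First ionization gives [H+] ≈ [CH2(COOH)COO-] = 7.98 × 10^-3 M.
Second step: Ka2 = [H+][CH2(COO)2^2-]/[CH2(COOH)COO-] ≈ [CH2(COO)2^2-] (since [H+] ≈ [CH2(COOH)COO-]).
So [CH2(COO)2^2-] ≈ Ka2.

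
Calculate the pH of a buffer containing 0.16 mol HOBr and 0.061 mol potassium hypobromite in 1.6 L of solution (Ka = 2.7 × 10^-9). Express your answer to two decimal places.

pH = 8.15

pKa = −log(2.7 × 10^-9) = 8.569
pH = pKa + log([A⁻]/[HA]) = 8.569 + log(0.061/0.16)
pH = 8.569 + (-0.419) = 8.15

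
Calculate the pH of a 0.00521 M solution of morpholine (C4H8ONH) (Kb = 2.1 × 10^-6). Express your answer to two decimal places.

C4H8ONH + H2O ⇌ C4H8ONH2+ + OH-
From the ICE table, Kb = [OH-]²/(0.00521 − [OH-]) = 2.1 × 10^-6.
Since Kb ≪ C₀, [OH-] ≈ √(Kb·C₀) = 1.05 × 10^-4 M.
([OH-]/C₀ = 2% < 5%, so the approximation holds.)
pOH = 3.98, so pH = 14.00 − pOH = 10.02

pH = 10.02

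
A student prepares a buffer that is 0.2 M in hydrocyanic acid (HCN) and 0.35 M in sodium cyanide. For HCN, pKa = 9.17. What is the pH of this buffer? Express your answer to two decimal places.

pH = pKa + log([A⁻]/[HA]) = 9.17 + log(0.35/0.2)
pH = 9.17 + (+0.243) = 9.41

pH = 9.41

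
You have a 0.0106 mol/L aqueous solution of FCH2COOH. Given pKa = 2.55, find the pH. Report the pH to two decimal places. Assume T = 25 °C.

pH = 2.37

FCH2COOH ⇌ FCH2COO- + H+
Ka = 10^(−2.55) = 2.82 × 10^-3
Ka = [H+]²/(0.0106 − [H+]) = 2.82 × 10^-3
Here C₀/Ka ≈ 3.76, so the small-[H+] approximation fails. Use the quadratic:
[H+] = [−0.00282 + √(0.00282² + 0.00012)]/2 = 4.24 × 10^-3 M
pH = −log(4.24 × 10^-3) = 2.37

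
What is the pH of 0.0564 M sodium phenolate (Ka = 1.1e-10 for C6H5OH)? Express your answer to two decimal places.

pH = 11.35

C6H5O- is the conjugate base of the weak acid C6H5OH.
Kb = Kw/Ka = 1.0×10^-14 / 1.1 × 10^-10 = 9.09 × 10^-5
Let x = [OH-] at equilibrium. Kb = x²/(0.0564 − x).
Assume x ≪ 0.0564: x ≈ √(9.09 × 10^-5 × 0.0564) = 2.26 × 10^-3 M
pOH = 2.65, so pH = 14.00 − pOH = 11.35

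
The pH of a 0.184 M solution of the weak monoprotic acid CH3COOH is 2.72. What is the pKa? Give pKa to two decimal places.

pKa = 4.70

[H+] = 10^(-2.72) = 1.91 × 10^-3 M
At equilibrium [HA] = 0.184 − 1.91 × 10^-3 = 1.82 × 10^-1 M
Ka = [H+][A-]/[HA] = (1.91 × 10^-3)² / 1.82 × 10^-1 = 2.00 × 10^-5
pKa = -log(2.00 × 10^-5) = 4.70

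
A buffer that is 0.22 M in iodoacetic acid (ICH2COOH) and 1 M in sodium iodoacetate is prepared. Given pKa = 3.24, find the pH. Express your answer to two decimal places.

pH = pKa + log([A⁻]/[HA]) = 3.24 + log(1/0.22)
pH = 3.24 + (+0.658) = 3.90

pH = 3.90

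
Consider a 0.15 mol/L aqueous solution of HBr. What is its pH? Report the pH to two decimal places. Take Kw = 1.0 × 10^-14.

pH = 0.82

HBr is a strong acid and dissociates completely, so [H+] = 0.15 M.
pH = -log(0.15) = 0.82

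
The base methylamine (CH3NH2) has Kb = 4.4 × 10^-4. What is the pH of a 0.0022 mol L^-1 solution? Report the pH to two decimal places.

CH3NH2 + H2O ⇌ CH3NH3+ + OH-
From the ICE table, Kb = x²/(0.0022 − x) = 4.4 × 10^-4.
x is not negligible relative to C₀; solve x² + 0.00044·x − 9.68e-07 = 0.
x = (−Kb + √(Kb² + 4·Kb·C₀))/2 = 7.88 × 10^-4 M
pOH = 3.10, so pH = 14.00 − pOH = 10.90

pH = 10.90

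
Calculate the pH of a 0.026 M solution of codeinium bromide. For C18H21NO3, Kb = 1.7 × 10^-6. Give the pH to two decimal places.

pH = 4.91

C18H22NO3+ is the conjugate acid of the weak base C18H21NO3.
Ka = Kw/Kb = 1.0×10^-14 / 1.7 × 10^-6 = 5.88 × 10^-9
Ka = [H+]²/(0.026 − [H+]) = 5.88 × 10^-9
Neglecting [H+] in the denominator: [H+] = √(5.88 × 10^-9 × 0.026) = 1.24 × 10^-5 M
Check: 0.048% ionized — well under 5%, approximation valid.
pH = −log[H+] = −log(1.24 × 10^-5) = 4.91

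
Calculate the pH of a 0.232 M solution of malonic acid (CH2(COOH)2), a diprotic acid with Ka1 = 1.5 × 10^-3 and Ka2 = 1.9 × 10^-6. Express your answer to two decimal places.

Ka1 ≫ Ka2, so treat the first dissociation as the only significant source of H+.
Ka1 = x²/(0.232 − x) = 1.5 × 10^-3
Solving the quadratic: x = (−Ka1 + √(Ka1² + 4·Ka1·C₀))/2 = 1.79 × 10^-2 M
pH = −log(1.79 × 10^-2) = 1.75

pH = 1.75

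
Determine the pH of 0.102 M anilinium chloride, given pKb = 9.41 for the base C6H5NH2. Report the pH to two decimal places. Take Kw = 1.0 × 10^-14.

pH = 2.79

C6H5NH3+ is the conjugate acid of the weak base C6H5NH2.
Kb = 10^(−9.41) = 3.89 × 10^-10
Ka = Kw/Kb = 1.0×10^-14 / 3.89 × 10^-10 = 2.57 × 10^-5
From the ICE table, Ka = x²/(0.102 − x) = 2.57 × 10^-5.
Neglecting x in the denominator: x = √(2.57 × 10^-5 × 0.102) = 1.62 × 10^-3 M
pH = −log[H+] = −log(1.62 × 10^-3) = 2.79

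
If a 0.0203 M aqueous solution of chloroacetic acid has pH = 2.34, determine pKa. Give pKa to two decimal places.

[H+] = 10^(-2.34) = 4.57 × 10^-3 M
At equilibrium [HA] = 0.0203 − 4.57 × 10^-3 = 1.57 × 10^-2 M
Ka = [H+][A-]/[HA] = (4.57 × 10^-3)² / 1.57 × 10^-2 = 1.33 × 10^-3
pKa = -log(1.33 × 10^-3) = 2.88

pKa = 2.88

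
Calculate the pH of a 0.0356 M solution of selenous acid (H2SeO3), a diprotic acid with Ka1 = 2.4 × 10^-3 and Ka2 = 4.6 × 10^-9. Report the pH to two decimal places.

pH = 2.09

Ka1 ≫ Ka2, so treat the first dissociation as the only significant source of H+.
Ka1 = x²/(0.0356 − x) = 2.4 × 10^-3
Solving the quadratic: x = (−Ka1 + √(Ka1² + 4·Ka1·C₀))/2 = 8.12 × 10^-3 M
pH = −log(8.12 × 10^-3) = 2.09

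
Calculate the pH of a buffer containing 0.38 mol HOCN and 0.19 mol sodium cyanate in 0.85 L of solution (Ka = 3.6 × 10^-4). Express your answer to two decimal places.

pKa = −log(3.6 × 10^-4) = 3.444
Henderson–Hasselbalch: pH = pKa + log([OCN-]/[HOCN]) = 3.444 + log(0.19/0.38)
pH = 3.444 + (-0.301) = 3.14

pH = 3.14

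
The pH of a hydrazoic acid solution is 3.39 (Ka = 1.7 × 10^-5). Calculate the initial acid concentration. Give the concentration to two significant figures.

[H+] = 10^(-3.39) = 4.07 × 10^-4 M = x
Ka = x²/(C₀ − x) ⇒ C₀ = x + x²/Ka
C₀ = 4.07 × 10^-4 + (4.07 × 10^-4)²/(1.7 × 10^-5) = 1.02 × 10^-2 M

C₀ = 1.0 × 10^-2 M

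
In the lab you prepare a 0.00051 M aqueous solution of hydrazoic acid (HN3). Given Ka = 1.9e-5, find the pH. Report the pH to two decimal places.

HN3 ⇌ N3- + H+
Ka = x²/(0.00051 − x) = 1.9 × 10^-5
Here C₀/Ka ≈ 26.8, so the small-x approximation fails. Use the quadratic:
x = [−1.9e-05 + √(1.9e-05² + 3.88e-08)]/2 = 8.94 × 10^-5 M
pH = −log[H+] = −log(8.94 × 10^-5) = 4.05

pH = 4.05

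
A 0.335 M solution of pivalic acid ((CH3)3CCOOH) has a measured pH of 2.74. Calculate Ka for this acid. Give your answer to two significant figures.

[H+] = 10^(-2.74) = 1.82 × 10^-3 M
At equilibrium [HA] = 0.335 − 1.82 × 10^-3 = 3.33 × 10^-1 M
Ka = [H+][A-]/[HA] = (1.82 × 10^-3)² / 3.33 × 10^-1 = 9.9 × 10^-6

Ka = 9.9 × 10^-6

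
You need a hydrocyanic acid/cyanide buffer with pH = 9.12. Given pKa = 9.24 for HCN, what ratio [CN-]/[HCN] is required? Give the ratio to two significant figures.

pH = pKa + log(r) ⇒ log(r) = 9.12 − 9.24 = -0.12
r = [CN-]/[HCN] = 10^(-0.12) = 0.759

ratio = 0.76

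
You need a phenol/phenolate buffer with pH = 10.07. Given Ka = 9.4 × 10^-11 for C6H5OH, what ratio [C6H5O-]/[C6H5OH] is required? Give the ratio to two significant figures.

pKa = -log(9.4 × 10^-11) = 10.027
pH = pKa + log(r) ⇒ log(r) = 10.07 − 10.027 = +0.043
r = [C6H5O-]/[C6H5OH] = 10^(+0.043) = 1.1

ratio = 1.1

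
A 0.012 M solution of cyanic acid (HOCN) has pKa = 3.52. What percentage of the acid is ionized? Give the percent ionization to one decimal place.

14.7%

HOCN ⇌ OCN- + H+; let x = [H+] at equilibrium.
Ka = 10^(−3.52) = 3.02 × 10^-4
Ka = x²/(C₀ − x); solving the quadratic gives x = 1.76 × 10^-3 M.
Fraction ionized = 1.76 × 10^-3 / 0.012 = 0.1467 → 14.7%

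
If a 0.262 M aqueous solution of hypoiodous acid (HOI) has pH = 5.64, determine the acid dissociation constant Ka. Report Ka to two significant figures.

[H+] = 10^(-5.64) = 2.29 × 10^-6 M
At equilibrium [HA] = 0.262 − 2.29 × 10^-6 = 2.62 × 10^-1 M
Ka = [H+][A-]/[HA] = (2.29 × 10^-6)² / 2.62 × 10^-1 = 2.0 × 10^-11

Ka = 2.0 × 10^-11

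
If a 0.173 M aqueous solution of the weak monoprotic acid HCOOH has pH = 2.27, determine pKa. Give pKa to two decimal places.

pKa = 3.76

[H+] = 10^(-2.27) = 5.37 × 10^-3 M
At equilibrium [HA] = 0.173 − 5.37 × 10^-3 = 1.68 × 10^-1 M
Ka = [H+][A-]/[HA] = (5.37 × 10^-3)² / 1.68 × 10^-1 = 1.72 × 10^-4
pKa = -log(1.72 × 10^-4) = 3.76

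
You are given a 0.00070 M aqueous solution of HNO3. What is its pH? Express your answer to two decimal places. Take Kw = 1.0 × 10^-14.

HNO3 is a strong acid and dissociates completely, so [H+] = 0.00070 M.
pH = -log(0.0007) = 3.15

pH = 3.15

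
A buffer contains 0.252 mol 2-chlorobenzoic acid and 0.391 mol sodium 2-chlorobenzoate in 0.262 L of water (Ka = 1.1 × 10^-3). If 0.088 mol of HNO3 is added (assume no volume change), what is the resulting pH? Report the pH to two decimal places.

Added H+ converts ClC6H4COO- to ClC6H4COOH: ClC6H4COOH → 0.34 mol, ClC6H4COO- → 0.303 mol.
pKa = −log(1.1 × 10^-3) = 2.959
pH = pKa + log([A⁻]/[HA]) = 2.959 + log(0.303/0.34) = 2.959 -0.050

pH = 2.91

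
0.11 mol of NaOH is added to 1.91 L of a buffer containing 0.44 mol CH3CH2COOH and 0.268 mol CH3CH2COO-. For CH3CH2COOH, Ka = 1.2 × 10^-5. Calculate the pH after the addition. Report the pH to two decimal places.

pH = 4.98

OH- converts CH3CH2COOH to CH3CH2COO-: CH3CH2COOH → 0.33 mol, CH3CH2COO- → 0.378 mol.
pKa = −log(1.2 × 10^-5) = 4.921
pH = pKa + log(n_CH3CH2COO-/n_CH3CH2COOH) = 4.921 + log(0.378/0.33) = 4.921 + (+0.059)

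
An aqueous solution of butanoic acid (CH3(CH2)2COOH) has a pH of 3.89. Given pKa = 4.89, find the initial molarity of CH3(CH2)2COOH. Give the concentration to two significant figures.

[H+] = 10^(-3.89) = 1.29 × 10^-4 M = x
Ka = 10^(−4.89) = 1.29 × 10^-5
Ka = x²/(C₀ − x) ⇒ C₀ = x + x²/Ka
C₀ = 1.29 × 10^-4 + (1.29 × 10^-4)²/(1.29 × 10^-5) = 1.42 × 10^-3 M

C₀ = 1.4 × 10^-3 M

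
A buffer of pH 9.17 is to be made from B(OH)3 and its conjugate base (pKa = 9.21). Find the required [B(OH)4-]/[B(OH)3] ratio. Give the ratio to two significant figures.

ratio = 0.91

pH = pKa + log(r) ⇒ log(r) = 9.17 − 9.21 = -0.04
r = [B(OH)4-]/[B(OH)3] = 10^(-0.04) = 0.912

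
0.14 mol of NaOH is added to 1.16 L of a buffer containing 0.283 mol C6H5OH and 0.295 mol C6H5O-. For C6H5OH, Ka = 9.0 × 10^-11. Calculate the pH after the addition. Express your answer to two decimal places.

pH = 10.53

OH- converts C6H5OH to C6H5O-: C6H5OH → 0.143 mol, C6H5O- → 0.435 mol.
pKa = −log(9.0 × 10^-11) = 10.046
pH = pKa + log(n_C6H5O-/n_C6H5OH) = 10.046 + log(0.435/0.143) = 10.046 + (+0.483)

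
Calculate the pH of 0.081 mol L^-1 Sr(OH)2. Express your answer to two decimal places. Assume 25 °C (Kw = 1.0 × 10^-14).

pH = 13.21

Sr(OH)2 is a strong base (each formula unit releases 2 OH-); [OH-] = 0.162 M.
pOH = -log(0.162) = 0.79
pH = 14.00 - 0.79 = 13.21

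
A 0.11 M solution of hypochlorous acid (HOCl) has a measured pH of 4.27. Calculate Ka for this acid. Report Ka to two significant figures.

Ka = 2.6 × 10^-8

[H+] = 10^(-4.27) = 5.37 × 10^-5 M
At equilibrium [HA] = 0.11 − 5.37 × 10^-5 = 1.10 × 10^-1 M
Ka = [H+][A-]/[HA] = (5.37 × 10^-5)² / 1.10 × 10^-1 = 2.6 × 10^-8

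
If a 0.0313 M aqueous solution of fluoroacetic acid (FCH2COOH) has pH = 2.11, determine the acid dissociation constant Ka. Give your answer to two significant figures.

Ka = 2.6 × 10^-3

[H+] = 10^(-2.11) = 7.76 × 10^-3 M
At equilibrium [HA] = 0.0313 − 7.76 × 10^-3 = 2.35 × 10^-2 M
Ka = [H+][A-]/[HA] = (7.76 × 10^-3)² / 2.35 × 10^-2 = 2.6 × 10^-3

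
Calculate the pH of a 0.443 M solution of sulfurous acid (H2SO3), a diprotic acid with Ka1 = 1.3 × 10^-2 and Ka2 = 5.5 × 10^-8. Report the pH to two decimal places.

pH = 1.16

Ka1 ≫ Ka2, so treat the first dissociation as the only significant source of H+.
Ka1 = x²/(0.443 − x) = 1.3 × 10^-2
Solving the quadratic: x = (−Ka1 + √(Ka1² + 4·Ka1·C₀))/2 = 6.97 × 10^-2 M
pH = −log(6.97 × 10^-2) = 1.16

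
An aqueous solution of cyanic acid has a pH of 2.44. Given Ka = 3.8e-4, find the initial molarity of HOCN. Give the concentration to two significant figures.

C₀ = 3.8 × 10^-2 M

[H+] = 10^(-2.44) = 3.63 × 10^-3 M = x
Ka = x²/(C₀ − x) ⇒ C₀ = x + x²/Ka
C₀ = 3.63 × 10^-3 + (3.63 × 10^-3)²/(3.8 × 10^-4) = 3.83 × 10^-2 M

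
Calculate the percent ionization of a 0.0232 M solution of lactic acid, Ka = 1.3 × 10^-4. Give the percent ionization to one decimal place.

CH3CH(OH)COOH ⇌ CH3CH(OH)COO- + H+; let x = [H+] at equilibrium.
Solve x² + 0.00013x − 3.02e-06 = 0 → x = 1.67 × 10^-3 M
Fraction ionized = 1.67 × 10^-3 / 0.0232 = 0.0720 → 7.2%

7.2%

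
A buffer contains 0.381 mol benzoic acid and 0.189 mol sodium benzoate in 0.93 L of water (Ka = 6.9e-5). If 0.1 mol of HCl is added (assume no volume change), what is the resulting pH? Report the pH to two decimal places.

pH = 3.43

Added H+ converts C6H5COO- to C6H5COOH: C6H5COOH → 0.481 mol, C6H5COO- → 0.089 mol.
pKa = −log(6.9 × 10^-5) = 4.161
pH = pKa + log(n_C6H5COO-/n_C6H5COOH) = 4.161 + log(0.089/0.481) = 4.161 + (-0.733)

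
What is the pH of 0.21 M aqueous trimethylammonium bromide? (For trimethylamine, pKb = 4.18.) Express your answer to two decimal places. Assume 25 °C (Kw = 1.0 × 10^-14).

(CH3)3NH+ is the conjugate acid of the weak base (CH3)3N.
Kb = 10^(−4.18) = 6.61 × 10^-5
Ka = Kw/Kb = 1.0×10^-14 / 6.61 × 10^-5 = 1.51 × 10^-10
Let x = [H+] at equilibrium. Ka = x²/(0.21 − x).
Assume x ≪ 0.21: x ≈ √(1.51 × 10^-10 × 0.21) = 5.63 × 10^-6 M
pH = −log[H+] = −log(5.63 × 10^-6) = 5.25

pH = 5.25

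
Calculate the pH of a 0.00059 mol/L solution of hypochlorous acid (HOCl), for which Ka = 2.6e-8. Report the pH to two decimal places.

pH = 5.41

HOCl ⇌ OCl- + H+
From the ICE table, Ka = x²/(0.00059 − x) = 2.6 × 10^-8.
Neglecting x in the denominator: x = √(2.6 × 10^-8 × 0.00059) = 3.92 × 10^-6 M
Check: 0.66% ionized — well under 5%, approximation valid.
pH = −log(3.92 × 10^-6) = 5.41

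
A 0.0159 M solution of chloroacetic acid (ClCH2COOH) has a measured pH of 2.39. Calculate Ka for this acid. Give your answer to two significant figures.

Ka = 1.4 × 10^-3

[H+] = 10^(-2.39) = 4.07 × 10^-3 M
At equilibrium [HA] = 0.0159 − 4.07 × 10^-3 = 1.18 × 10^-2 M
Ka = [H+][A-]/[HA] = (4.07 × 10^-3)² / 1.18 × 10^-2 = 1.4 × 10^-3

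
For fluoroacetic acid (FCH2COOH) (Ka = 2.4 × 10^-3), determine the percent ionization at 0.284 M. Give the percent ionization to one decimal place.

8.8%

FCH2COOH ⇌ FCH2COO- + H+; let x = [H+] at equilibrium.
Ka = x²/(C₀ − x); solving the quadratic gives x = 2.49 × 10^-2 M.
% ionization = x/C₀ × 100% = 2.49 × 10^-2/0.284 × 100% = 8.8%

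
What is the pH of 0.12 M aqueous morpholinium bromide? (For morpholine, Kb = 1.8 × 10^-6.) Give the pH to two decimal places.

C4H8ONH2+ is the conjugate acid of the weak base C4H8ONH.
Ka = Kw/Kb = 1.0×10^-14 / 1.8 × 10^-6 = 5.56 × 10^-9
From the ICE table, Ka = [H+]²/(0.12 − [H+]) = 5.56 × 10^-9.
Assume [H+] ≪ 0.12: [H+] ≈ √(5.56 × 10^-9 × 0.12) = 2.58 × 10^-5 M
pH = −log[H+] = −log(2.58 × 10^-5) = 4.59

pH = 4.59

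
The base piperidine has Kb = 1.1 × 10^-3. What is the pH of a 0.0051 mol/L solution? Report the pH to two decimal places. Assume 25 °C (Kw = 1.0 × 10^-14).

C5H10NH + H2O ⇌ C5H10NH2+ + OH-
Kb = [OH-]²/(0.0051 − [OH-]) = 1.1 × 10^-3
Here C₀/Kb ≈ 4.64, so the small-[OH-] approximation fails. Use the quadratic:
[OH-] = [−0.0011 + √(0.0011² + 2.24e-05)]/2 = 1.88 × 10^-3 M
pOH = 2.73, so pH = 14.00 − pOH = 11.27

pH = 11.27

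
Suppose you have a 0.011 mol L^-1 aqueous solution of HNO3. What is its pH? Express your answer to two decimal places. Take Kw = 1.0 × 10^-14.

pH = 1.96

HNO3 is a strong acid and dissociates completely, so [H+] = 0.011 M.
pH = -log(0.011) = 1.96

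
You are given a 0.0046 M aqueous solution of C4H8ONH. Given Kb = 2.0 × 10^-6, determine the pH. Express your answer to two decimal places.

C4H8ONH + H2O ⇌ C4H8ONH2+ + OH-
Kb = [OH-]²/(0.0046 − [OH-]) = 2.0 × 10^-6
Assume [OH-] ≪ 0.0046: [OH-] ≈ √(2.0 × 10^-6 × 0.0046) = 9.59 × 10^-5 M
pOH = −log(9.59 × 10^-5) = 4.02; pH = 14.00 − 4.02 = 9.98

pH = 9.98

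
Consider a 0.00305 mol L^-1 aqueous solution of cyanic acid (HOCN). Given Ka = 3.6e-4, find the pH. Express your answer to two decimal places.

HOCN ⇌ OCN- + H+
Ka = [H+]²/(0.00305 − [H+]) = 3.6 × 10^-4
Here C₀/Ka ≈ 8.47, so the small-[H+] approximation fails. Use the quadratic:
[H+] = (−Ka + √(Ka² + 4·Ka·C₀))/2 = 8.83 × 10^-4 M
pH = −log[H+] = −log(8.83 × 10^-4) = 3.05

pH = 3.05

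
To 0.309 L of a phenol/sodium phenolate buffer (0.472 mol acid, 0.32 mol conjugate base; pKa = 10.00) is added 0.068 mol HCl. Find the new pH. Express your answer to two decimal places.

After neutralization: n(C6H5OH) = 0.54 mol, n(C6H5O-) = 0.252 mol.
pH = pKa + log([A⁻]/[HA]) = 10.00 + log(0.252/0.54) = 10.00 -0.331

pH = 9.67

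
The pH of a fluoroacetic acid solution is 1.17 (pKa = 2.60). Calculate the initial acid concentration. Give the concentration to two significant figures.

C₀ = 1.9 M

[H+] = 10^(-1.17) = 6.76 × 10^-2 M = x
Ka = 10^(−2.60) = 2.51 × 10^-3
Ka = x²/(C₀ − x) ⇒ C₀ = x + x²/Ka
C₀ = 6.76 × 10^-2 + (6.76 × 10^-2)²/(2.51 × 10^-3) = 1.89 M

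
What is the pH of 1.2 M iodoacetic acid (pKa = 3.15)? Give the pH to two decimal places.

ICH2COOH ⇌ ICH2COO- + H+
Ka = 10^(−3.15) = 7.08 × 10^-4
Let x = [H+] at equilibrium. Ka = x²/(1.2 − x).
Since Ka ≪ C₀, x ≈ √(Ka·C₀) = 2.91 × 10^-2 M.
pH = −log[H+] = −log(2.91 × 10^-2) = 1.54

pH = 1.54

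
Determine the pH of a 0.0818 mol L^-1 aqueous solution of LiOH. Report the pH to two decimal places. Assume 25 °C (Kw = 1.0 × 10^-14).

LiOH is a strong base; [OH-] = 0.0818 M.
pOH = -log(0.0818) = 1.09
pH = 14.00 - 1.09 = 12.91

pH = 12.91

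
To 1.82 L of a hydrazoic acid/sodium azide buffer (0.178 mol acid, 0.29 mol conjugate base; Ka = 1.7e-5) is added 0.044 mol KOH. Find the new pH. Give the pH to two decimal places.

After neutralization: n(HN3) = 0.134 mol, n(N3-) = 0.334 mol.
pKa = −log(1.7 × 10^-5) = 4.770
Henderson–Hasselbalch with mole ratio 0.334/0.134: pH = 4.770 + (+0.397)

pH = 5.17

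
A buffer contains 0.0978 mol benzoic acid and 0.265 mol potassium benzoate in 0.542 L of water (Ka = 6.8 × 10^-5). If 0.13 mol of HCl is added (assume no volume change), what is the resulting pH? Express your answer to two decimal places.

pH = 3.94

Added H+ converts C6H5COO- to C6H5COOH: C6H5COOH → 0.228 mol, C6H5COO- → 0.135 mol.
pKa = −log(6.8 × 10^-5) = 4.167
pH = pKa + log(n_C6H5COO-/n_C6H5COOH) = 4.167 + log(0.135/0.228) = 4.167 + (-0.228)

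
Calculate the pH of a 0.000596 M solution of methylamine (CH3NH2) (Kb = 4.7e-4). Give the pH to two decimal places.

pH = 10.54

CH3NH2 + H2O ⇌ CH3NH3+ + OH-
From the ICE table, Kb = [OH-]²/(0.000596 − [OH-]) = 4.7 × 10^-4.
Here C₀/Kb ≈ 1.27, so the small-[OH-] approximation fails. Use the quadratic:
[OH-] = (−Kb + √(Kb² + 4·Kb·C₀))/2 = 3.44 × 10^-4 M
pOH = −log(3.44 × 10^-4) = 3.46; pH = 14.00 − 3.46 = 10.54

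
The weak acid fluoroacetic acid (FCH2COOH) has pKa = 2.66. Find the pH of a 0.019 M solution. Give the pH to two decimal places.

pH = 2.26

FCH2COOH ⇌ FCH2COO- + H+
Ka = 10^(−2.66) = 2.19 × 10^-3
Ka = [H+]²/(0.019 − [H+]) = 2.19 × 10^-3
The 5% rule fails; solving [H+]² + Ka·[H+] − Ka·C₀ = 0 exactly:
[H+] = (−Ka + √(Ka² + 4·Ka·C₀))/2 = 5.45 × 10^-3 M
pH = −log[H+] = −log(5.45 × 10^-3) = 2.26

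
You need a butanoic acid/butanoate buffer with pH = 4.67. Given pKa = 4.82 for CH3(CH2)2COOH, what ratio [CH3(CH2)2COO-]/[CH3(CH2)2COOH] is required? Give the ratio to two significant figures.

ratio = 0.71

pH = pKa + log(r) ⇒ log(r) = 4.67 − 4.82 = -0.15
r = [CH3(CH2)2COO-]/[CH3(CH2)2COOH] = 10^(-0.15) = 0.708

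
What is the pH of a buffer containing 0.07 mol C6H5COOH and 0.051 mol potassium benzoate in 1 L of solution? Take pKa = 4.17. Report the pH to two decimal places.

pH = 4.03

Using pH = pKa + log([base]/[acid]) with [base]/[acid] = 0.051/0.07:
pH = 4.17 + (-0.138) = 4.03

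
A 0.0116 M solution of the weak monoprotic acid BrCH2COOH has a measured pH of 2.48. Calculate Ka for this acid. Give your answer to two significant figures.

Ka = 1.3 × 10^-3

[H+] = 10^(-2.48) = 3.31 × 10^-3 M
At equilibrium [HA] = 0.0116 − 3.31 × 10^-3 = 8.29 × 10^-3 M
Ka = [H+][A-]/[HA] = (3.31 × 10^-3)² / 8.29 × 10^-3 = 1.3 × 10^-3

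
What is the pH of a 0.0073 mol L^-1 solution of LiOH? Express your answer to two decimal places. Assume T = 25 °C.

pH = 11.86

LiOH is a strong base; [OH-] = 0.0073 M.
pOH = -log(0.0073) = 2.14
pH = 14.00 - 2.14 = 11.86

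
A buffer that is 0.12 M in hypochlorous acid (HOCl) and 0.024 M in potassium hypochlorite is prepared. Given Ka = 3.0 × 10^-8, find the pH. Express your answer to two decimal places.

pKa = −log(3.0 × 10^-8) = 7.523
pH = pKa + log([A⁻]/[HA]) = 7.523 + log(0.024/0.12)
pH = 7.523 + (-0.699) = 6.82

pH = 6.82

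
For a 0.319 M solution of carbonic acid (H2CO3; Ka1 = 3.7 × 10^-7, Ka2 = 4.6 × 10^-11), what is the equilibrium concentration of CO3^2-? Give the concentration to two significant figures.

4.6 × 10^-11 M

First ionization gives [H+] ≈ [HCO3-] = 3.44 × 10^-4 M.
Second step: Ka2 = [H+][CO3^2-]/[HCO3-] ≈ [CO3^2-] (since [H+] ≈ [HCO3-]).
So [CO3^2-] ≈ Ka2.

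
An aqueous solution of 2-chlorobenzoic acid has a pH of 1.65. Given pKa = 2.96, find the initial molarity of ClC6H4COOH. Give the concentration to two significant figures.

C₀ = 4.8 × 10^-1 M

[H+] = 10^(-1.65) = 2.24 × 10^-2 M = x
Ka = 10^(−2.96) = 1.10 × 10^-3
Ka = x²/(C₀ − x) ⇒ C₀ = x + x²/Ka
C₀ = 2.24 × 10^-2 + (2.24 × 10^-2)²/(1.10 × 10^-3) = 4.79 × 10^-1 M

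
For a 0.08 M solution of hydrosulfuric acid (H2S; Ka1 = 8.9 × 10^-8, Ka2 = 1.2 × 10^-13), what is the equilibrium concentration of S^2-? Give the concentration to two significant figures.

First ionization gives [H+] ≈ [HS-] = 8.44 × 10^-5 M.
Second step: Ka2 = [H+][S^2-]/[HS-] ≈ [S^2-] (since [H+] ≈ [HS-]).
So [S^2-] ≈ Ka2.

1.2 × 10^-13 M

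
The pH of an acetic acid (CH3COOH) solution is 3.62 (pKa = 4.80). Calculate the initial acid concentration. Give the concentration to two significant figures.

[H+] = 10^(-3.62) = 2.40 × 10^-4 M = x
Ka = 10^(−4.80) = 1.58 × 10^-5
Ka = x²/(C₀ − x) ⇒ C₀ = x + x²/Ka
C₀ = 2.40 × 10^-4 + (2.40 × 10^-4)²/(1.58 × 10^-5) = 3.89 × 10^-3 M

C₀ = 3.9 × 10^-3 M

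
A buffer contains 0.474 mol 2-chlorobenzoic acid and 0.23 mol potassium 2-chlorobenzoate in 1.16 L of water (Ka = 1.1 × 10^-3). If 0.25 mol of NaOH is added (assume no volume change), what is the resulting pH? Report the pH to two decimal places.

pH = 3.29

After neutralization: n(ClC6H4COOH) = 0.224 mol, n(ClC6H4COO-) = 0.48 mol.
pKa = −log(1.1 × 10^-3) = 2.959
pH = pKa + log(n_ClC6H4COO-/n_ClC6H4COOH) = 2.959 + log(0.48/0.224) = 2.959 + (+0.331)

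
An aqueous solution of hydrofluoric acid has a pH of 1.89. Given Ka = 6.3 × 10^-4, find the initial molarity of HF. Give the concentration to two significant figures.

C₀ = 2.8 × 10^-1 M

[H+] = 10^(-1.89) = 1.29 × 10^-2 M = x
Ka = x²/(C₀ − x) ⇒ C₀ = x + x²/Ka
C₀ = 1.29 × 10^-2 + (1.29 × 10^-2)²/(6.3 × 10^-4) = 2.77 × 10^-1 M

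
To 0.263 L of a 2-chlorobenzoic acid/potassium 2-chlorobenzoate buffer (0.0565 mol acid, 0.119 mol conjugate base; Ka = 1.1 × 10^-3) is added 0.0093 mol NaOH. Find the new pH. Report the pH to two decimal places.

After neutralization: n(ClC6H4COOH) = 0.0472 mol, n(ClC6H4COO-) = 0.128 mol.
pKa = −log(1.1 × 10^-3) = 2.959
Henderson–Hasselbalch with mole ratio 0.128/0.0472: pH = 2.959 + (+0.433)

pH = 3.39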